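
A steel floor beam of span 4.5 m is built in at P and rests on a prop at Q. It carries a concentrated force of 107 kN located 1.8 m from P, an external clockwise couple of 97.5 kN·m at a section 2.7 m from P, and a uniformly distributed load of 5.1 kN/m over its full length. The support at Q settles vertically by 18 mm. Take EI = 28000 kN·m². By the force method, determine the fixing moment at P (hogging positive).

M_P = 154.7 kN·m

Release the roller at Q. Primary structure: cantilever fixed at P.
Deflection at Q on the released cantilever, summing each load's contribution:
  point load 107 at a = 1.8: Pa²(3L − a)/(6EI) = 676/EI
  clockwise couple 97.5 at a = 2.7: M₀a(2L − a)/(2EI) = 829.2/EI
  UDL 5.1: wL⁴/(8EI) = 261.4/EI
  δ_0 = 1767/EI
Flexibility coefficient — unit upward force at Q: δ_{QQ} = L³/(3EI) = 30.38/EI.
With EI = 28000 kN·m²: δ_0 = 0.063096 m and δ_{QQ} = 0.001085 m/kN.
Compatibility — the beam at Q must follow the support down by 0.018 m: δ_0 − R_Q·δ_{QQ} = 0.018, so R_Q = (0.063096 − 0.018)/0.001085 = 41.57 kN.
Moment equilibrium about P: M_P = Σ(load moments about P) − R_Q·L = 341.7 − 41.57×4.5 = 154.7 kN·m.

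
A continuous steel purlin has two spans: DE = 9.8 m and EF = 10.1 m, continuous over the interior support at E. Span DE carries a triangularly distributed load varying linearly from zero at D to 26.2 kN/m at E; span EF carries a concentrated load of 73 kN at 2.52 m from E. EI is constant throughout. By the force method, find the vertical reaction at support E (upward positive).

R_E = 169.3 kN

Insert a hinge at E; M_E is the redundant, and each span becomes simply supported.
Rotations at E on the released spans (each span's end-slope, ×1/EI):
  span DE: triangular load, peak 26.2: w₀L³/(45EI) = 548/EI
  span EF: point load 73 at a = 2.52: Pab(L + b)/(6LEI) = 406.8/EI
  relative rotation θ_0 = (548 + 406.8)/EI = 954.8/EI
A unit hogging moment at E produces rotation L₁/(3EI) + L₂/(3EI) = 6.633/EI.
Compatibility: M_E·(L₁+L₂)/(3EI) = θ_0, giving M_E = 143.9 kN·m (hogging).
Span DE, ΣM about D with M_E applied at E: R_E^{DE}·9.8 = 838.7 + 143.9, so R_E^{DE} = 100.3 kN and R_D = 128.4 − 100.3 = 28.11 kN.
Span EF, ΣM about F: R_E^{EF}·10.1 = 553.3 + 143.9, so R_E^{EF} = 69.04 kN and R_F = 73 − 69.04 = 3.962 kN.
R_E = 100.3 + 69.04 = 169.3 kN.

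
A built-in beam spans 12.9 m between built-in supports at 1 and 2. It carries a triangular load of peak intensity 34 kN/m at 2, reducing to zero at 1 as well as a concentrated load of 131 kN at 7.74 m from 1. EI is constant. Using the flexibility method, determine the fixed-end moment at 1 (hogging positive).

Take the two fixed-end moments M_1, M_2 as redundants; the released structure is the simple span 12.
Simple-span end rotations at 1 and 2 under the given loads:
  at 1: triangular load, peak 34: 7w₀L³/(360EI) = 1419/EI
  at 2: triangular load, peak 34: w₀L³/(45EI) = 1622/EI
  at 1: point load 131 at a = 7.74: Pab(L + b)/(6LEI) = 1221/EI
  at 2: point load 131 at a = 7.74: Pab(L + a)/(6LEI) = 1395/EI
  θ_10 = 2640/EI,  θ_20 = 3017/EI
Flexibility coefficients: a unit moment at one end gives L/(3EI) there and L/(6EI) at the far end, so f₁₁ = f₂₂ = 4.3/EI and f₁₂ = f₂₁ = 2.15/EI.
Compatibility — zero rotation at each built-in end:
  4.3 M_1 + 2.15 M_2 = 2640
  2.15 M_1 + 4.3 M_2 = 3017
Solving the pair gives M_1 = 350.8 kN·m and M_2 = 526.2 kN·m (hogging).

M_1 = 350.8 kN·m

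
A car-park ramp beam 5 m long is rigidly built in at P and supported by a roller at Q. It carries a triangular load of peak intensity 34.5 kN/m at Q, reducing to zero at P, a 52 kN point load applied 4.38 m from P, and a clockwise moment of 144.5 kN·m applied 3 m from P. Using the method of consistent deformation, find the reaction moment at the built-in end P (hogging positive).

M_P = 28.61 kN·m

Release the roller at Q. Primary structure: cantilever fixed at P.
Primary-structure tip deflection at Q by superposition:
  triangular load, peak 34.5 at the free end: 11w₀L⁴/(120EI) = 1977/EI
  point load 52 at a = 4.38: Pa²(3L − a)/(6EI) = 1766/EI
  clockwise couple 144.5 at a = 3: M₀a(2L − a)/(2EI) = 1517/EI
  δ_0 = 5260/EI
Flexibility coefficient — unit upward force at Q: δ_{QQ} = L³/(3EI) = 41.67/EI.
The prop prevents deflection at Q: R_Q = δ_0/δ_{QQ} = 5260/41.67 = 126.2 kN.
Moment equilibrium about P: M_P = Σ(load moments about P) − R_Q·L = 659.8 − 126.2×5 = 28.61 kN·m.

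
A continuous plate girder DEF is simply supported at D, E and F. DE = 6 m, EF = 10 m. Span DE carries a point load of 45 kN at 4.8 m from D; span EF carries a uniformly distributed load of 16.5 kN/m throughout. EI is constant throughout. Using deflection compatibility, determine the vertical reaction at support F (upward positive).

Insert a hinge at E; M_E is the redundant, and each span becomes simply supported.
Discontinuity in slope at E on the released structure — sum the simple-span end rotations:
  span DE: point load 45 at a = 4.8: Pab(L + a)/(6LEI) = 77.76/EI
  span EF: UDL 16.5: wL³/(24EI) = 687.5/EI
  relative rotation θ_0 = (77.76 + 687.5)/EI = 765.3/EI
A unit hogging moment at E produces rotation L₁/(3EI) + L₂/(3EI) = 5.333/EI.
Slope continuity at E: θ_0 = M_E·5.333/EI, so M_E = 765.3/5.333 = 143.5 kN·m (hogging).
Span EF, ΣM about F: R_E^{EF}·10 = 825 + 143.5, so R_E^{EF} = 96.85 kN and R_F = 165 − 96.85 = 68.15 kN.

R_F = 68.15 kN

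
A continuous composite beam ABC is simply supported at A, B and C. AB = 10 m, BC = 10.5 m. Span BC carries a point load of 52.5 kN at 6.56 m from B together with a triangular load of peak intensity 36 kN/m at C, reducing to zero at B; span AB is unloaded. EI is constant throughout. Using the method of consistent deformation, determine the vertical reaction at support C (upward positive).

R_C = 143.2 kN

Release continuity at B by inserting a hinge; the redundant is the internal moment M_B. The primary structure is two simply-supported spans AB and BC.
Rotations at B on the released spans (each span's end-slope, ×1/EI):
  span BC: point load 52.5 at a = 6.56: Pab(L + b)/(6LEI) = 311/EI
  span BC: triangular load, peak 36: 7w₀L³/(360EI) = 810.3/EI
  relative rotation θ_0 = (0 + 1121)/EI = 1121/EI
A unit hogging moment at B produces rotation L₁/(3EI) + L₂/(3EI) = 6.833/EI.
Compatibility: M_B·(L₁+L₂)/(3EI) = θ_0, giving M_B = 164.1 kN·m (hogging).
Span BC, ΣM about C: R_B^{BC}·10.5 = 868.4 + 164.1, so R_B^{BC} = 98.33 kN and R_C = 241.5 − 98.33 = 143.2 kN.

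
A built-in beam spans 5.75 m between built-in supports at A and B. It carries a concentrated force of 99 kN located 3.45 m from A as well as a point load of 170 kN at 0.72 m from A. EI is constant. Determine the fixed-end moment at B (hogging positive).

M_B = 95.38 kN·m

Release both end moments; the primary structure is a simply-supported span AB with redundants M_A and M_B.
End rotations of the released simple span under the applied load (×1/EI):
  at A: point load 99 at a = 3.45: Pab(L + b)/(6LEI) = 183.3/EI
  at B: point load 99 at a = 3.45: Pab(L + a)/(6LEI) = 209.5/EI
  at A: point load 170 at a = 0.72: Pab(L + b)/(6LEI) = 192.4/EI
  at B: point load 170 at a = 0.72: Pab(L + a)/(6LEI) = 115.5/EI
  θ_A0 = 375.7/EI,  θ_B0 = 324.9/EI
Flexibility coefficients: a unit moment at one end gives L/(3EI) there and L/(6EI) at the far end, so f₁₁ = f₂₂ = 1.917/EI and f₁₂ = f₂₁ = 0.9583/EI.
Compatibility — zero rotation at each built-in end:
  1.917 M_A + 0.9583 M_B = 375.7
  0.9583 M_A + 1.917 M_B = 324.9
Solving the pair gives M_A = 148.3 kN·m and M_B = 95.38 kN·m (hogging).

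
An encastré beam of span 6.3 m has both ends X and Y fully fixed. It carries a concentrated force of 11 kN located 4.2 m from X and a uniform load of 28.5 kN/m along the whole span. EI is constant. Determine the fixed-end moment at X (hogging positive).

Release both end moments; the primary structure is a simply-supported span XY with redundants M_X and M_Y.
Simple-span end rotations at X and Y under the given loads:
  at X: point load 11 at a = 4.2: Pab(L + b)/(6LEI) = 21.56/EI
  at Y: point load 11 at a = 4.2: Pab(L + a)/(6LEI) = 26.95/EI
  at X: UDL 28.5: wL³/(24EI) = 296.9/EI
  at Y: UDL 28.5: wL³/(24EI) = 296.9/EI
  θ_X0 = 318.5/EI,  θ_Y0 = 323.9/EI
Flexibility coefficients: a unit moment at one end gives L/(3EI) there and L/(6EI) at the far end, so f₁₁ = f₂₂ = 2.1/EI and f₁₂ = f₂₁ = 1.05/EI.
Compatibility — zero rotation at each built-in end:
  2.1 M_X + 1.05 M_Y = 318.5
  1.05 M_X + 2.1 M_Y = 323.9
Solving the pair gives M_X = 99.4 kN·m and M_Y = 104.5 kN·m (hogging).

M_X = 99.4 kN·m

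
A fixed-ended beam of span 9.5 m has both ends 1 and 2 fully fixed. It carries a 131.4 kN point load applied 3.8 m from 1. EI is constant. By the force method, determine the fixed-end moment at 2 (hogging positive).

Release both end moments; the primary structure is a simply-supported span 12 with redundants M_1 and M_2.
On the primary (simply-supported) span, the end slopes from the loading are:
  at 1: point load 131.4 at a = 3.8: Pab(L + b)/(6LEI) = 759/EI
  at 2: point load 131.4 at a = 3.8: Pab(L + a)/(6LEI) = 664.1/EI
  θ_10 = 759/EI,  θ_20 = 664.1/EI
Flexibility coefficients: a unit moment at one end gives L/(3EI) there and L/(6EI) at the far end, so f₁₁ = f₂₂ = 3.167/EI and f₁₂ = f₂₁ = 1.583/EI.
Compatibility — zero rotation at each built-in end:
  3.167 M_1 + 1.583 M_2 = 759
  1.583 M_1 + 3.167 M_2 = 664.1
Solving the pair gives M_1 = 179.8 kN·m and M_2 = 119.8 kN·m (hogging).

M_2 = 119.8 kN·m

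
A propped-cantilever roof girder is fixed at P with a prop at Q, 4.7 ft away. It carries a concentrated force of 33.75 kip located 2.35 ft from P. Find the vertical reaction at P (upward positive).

Remove the prop at Q; the released (primary) structure is a cantilever built in at P.
Free-end deflection of the primary structure under the applied loading (downward +):
  point load 33.75 at a = 2.35: Pa²(3L − a)/(6EI) = 365/EI
Tip deflection under a unit load at Q: L³/(3EI) = 34.61/EI.
Compatibility at Q: δ_0 − R_Q·δ_{QQ} = 0, so R_Q = 365/34.61 = 10.55 kip.
Vertical equilibrium: R_P = ΣP − R_Q = 33.75 − 10.55 = 23.2 kip.

R_P = 23.2 kip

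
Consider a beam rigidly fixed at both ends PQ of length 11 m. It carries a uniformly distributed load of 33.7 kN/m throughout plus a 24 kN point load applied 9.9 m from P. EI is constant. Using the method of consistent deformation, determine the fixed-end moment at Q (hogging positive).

Release both end moments; the primary structure is a simply-supported span PQ with redundants M_P and M_Q.
On the primary (simply-supported) span, the end slopes from the loading are:
  at P: UDL 33.7: wL³/(24EI) = 1869/EI
  at Q: UDL 33.7: wL³/(24EI) = 1869/EI
  at P: point load 24 at a = 9.9: Pab(L + b)/(6LEI) = 47.92/EI
  at Q: point load 24 at a = 9.9: Pab(L + a)/(6LEI) = 82.76/EI
  θ_P0 = 1917/EI,  θ_Q0 = 1952/EI
Flexibility coefficients: a unit moment at one end gives L/(3EI) there and L/(6EI) at the far end, so f₁₁ = f₂₂ = 3.667/EI and f₁₂ = f₂₁ = 1.833/EI.
Compatibility — zero rotation at each built-in end:
  3.667 M_P + 1.833 M_Q = 1917
  1.833 M_P + 3.667 M_Q = 1952
Solving the pair gives M_P = 342.2 kN·m and M_Q = 361.2 kN·m (hogging).

M_Q = 361.2 kN·m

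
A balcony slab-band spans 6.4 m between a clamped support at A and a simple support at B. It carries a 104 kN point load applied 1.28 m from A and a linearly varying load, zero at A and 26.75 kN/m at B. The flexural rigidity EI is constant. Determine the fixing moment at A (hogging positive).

Release the roller at B. Primary structure: cantilever fixed at A.
Free-end deflection of the primary structure under the applied loading (downward +):
  point load 104 at a = 1.28: Pa²(3L − a)/(6EI) = 508.9/EI
  triangular load, peak 26.75 at the free end: 11w₀L⁴/(120EI) = 4114/EI
  δ_0 = 4623/EI
Tip deflection under a unit load at B: L³/(3EI) = 87.38/EI.
The prop prevents deflection at B: R_B = δ_0/δ_{BB} = 4623/87.38 = 52.9 kN.
Moment equilibrium about A: M_A = Σ(load moments about A) − R_B·L = 498.3 − 52.9×6.4 = 159.8 kN·m.

M_A = 159.8 kN·m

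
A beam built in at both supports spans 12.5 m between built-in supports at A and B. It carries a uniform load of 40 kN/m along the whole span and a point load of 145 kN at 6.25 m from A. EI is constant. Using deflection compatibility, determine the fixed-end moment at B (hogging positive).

M_B = 747.4 kN·m

Release both end moments; the primary structure is a simply-supported span AB with redundants M_A and M_B.
Simple-span end rotations at A and B under the given loads:
  at A: UDL 40: wL³/(24EI) = 3255/EI
  at B: UDL 40: wL³/(24EI) = 3255/EI
  at A: point load 145 at a = 6.25: Pab(L + b)/(6LEI) = 1416/EI
  at B: point load 145 at a = 6.25: Pab(L + a)/(6LEI) = 1416/EI
  θ_A0 = 4671/EI,  θ_B0 = 4671/EI
Flexibility coefficients: a unit moment at one end gives L/(3EI) there and L/(6EI) at the far end, so f₁₁ = f₂₂ = 4.167/EI and f₁₂ = f₂₁ = 2.083/EI.
Compatibility — zero rotation at each built-in end:
  4.167 M_A + 2.083 M_B = 4671
  2.083 M_A + 4.167 M_B = 4671
Solving the pair gives M_A = 747.4 kN·m and M_B = 747.4 kN·m (hogging).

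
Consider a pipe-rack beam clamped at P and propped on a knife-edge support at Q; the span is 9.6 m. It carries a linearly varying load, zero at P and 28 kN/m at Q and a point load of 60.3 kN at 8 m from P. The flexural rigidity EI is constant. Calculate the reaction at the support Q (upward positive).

Choose R_Q as the redundant. The primary structure is the cantilever fixed at P.
Deflection at Q on the released cantilever, summing each load's contribution:
  triangular load, peak 28 at the free end: 11w₀L⁴/(120EI) = 21800/EI
  point load 60.3 at a = 8: Pa²(3L − a)/(6EI) = 13379/EI
  δ_0 = 35178/EI
Flexibility coefficient — unit upward force at Q: δ_{QQ} = L³/(3EI) = 294.9/EI.
The prop prevents deflection at Q: R_Q = δ_0/δ_{QQ} = 35178/294.9 = 119.3 kN.

R_Q = 119.3 kN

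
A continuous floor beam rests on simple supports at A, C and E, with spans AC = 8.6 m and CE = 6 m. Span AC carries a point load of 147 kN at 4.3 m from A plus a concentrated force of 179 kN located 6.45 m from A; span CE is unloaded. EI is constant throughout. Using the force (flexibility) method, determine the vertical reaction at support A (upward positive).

R_A = 84.72 kN

Insert a hinge at C; M_C is the redundant, and each span becomes simply supported.
Rotations at C on the released spans (each span's end-slope, ×1/EI):
  span AC: point load 147 at a = 4.3: Pab(L + a)/(6LEI) = 679.5/EI
  span AC: point load 179 at a = 6.45: Pab(L + a)/(6LEI) = 724/EI
  relative rotation θ_0 = (1404 + 0)/EI = 1404/EI
A unit hogging moment at C produces rotation L₁/(3EI) + L₂/(3EI) = 4.867/EI.
Slope continuity at C: θ_0 = M_C·4.867/EI, so M_C = 1404/4.867 = 288.4 kN·m (hogging).
Span AC, ΣM about A with M_C applied at C: R_C^{AC}·8.6 = 1787 + 288.4, so R_C^{AC} = 241.3 kN and R_A = 326 − 241.3 = 84.72 kN.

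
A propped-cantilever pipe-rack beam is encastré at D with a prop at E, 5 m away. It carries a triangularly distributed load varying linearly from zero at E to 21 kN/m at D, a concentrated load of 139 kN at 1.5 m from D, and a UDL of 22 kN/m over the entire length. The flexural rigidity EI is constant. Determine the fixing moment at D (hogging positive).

Choose R_E as the redundant. The primary structure is the cantilever fixed at D.
Downward deflection at the released point E due to the loads:
  triangular load, peak 21 at the fixed end: w₀L⁴/(30EI) = 437.5/EI
  point load 139 at a = 1.5: Pa²(3L − a)/(6EI) = 703.7/EI
  UDL 22: wL⁴/(8EI) = 1719/EI
  δ_0 = 2860/EI
Flexibility coefficient — unit upward force at E: δ_{EE} = L³/(3EI) = 41.67/EI.
Compatibility at E: δ_0 − R_E·δ_{EE} = 0, so R_E = 2860/41.67 = 68.64 kN.
Moment equilibrium about D: M_D = Σ(load moments about D) − R_E·L = 571 − 68.64×5 = 227.8 kN·m.

M_D = 227.8 kN·m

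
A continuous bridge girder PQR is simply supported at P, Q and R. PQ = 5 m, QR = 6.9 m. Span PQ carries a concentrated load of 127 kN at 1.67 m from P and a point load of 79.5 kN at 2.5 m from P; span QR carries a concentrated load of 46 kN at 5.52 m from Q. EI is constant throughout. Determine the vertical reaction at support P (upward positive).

R_P = 106.6 kN

Release continuity at Q by inserting a hinge; the redundant is the internal moment M_Q. The primary structure is two simply-supported spans PQ and QR.
Discontinuity in slope at Q on the released structure — sum the simple-span end rotations:
  span PQ: point load 127 at a = 1.67: Pab(L + a)/(6LEI) = 157/EI
  span PQ: point load 79.5 at a = 2.5: Pab(L + a)/(6LEI) = 124.2/EI
  span QR: point load 46 at a = 5.52: Pab(L + b)/(6LEI) = 70.08/EI
  relative rotation θ_0 = (281.2 + 70.08)/EI = 351.3/EI
A unit hogging moment at Q produces rotation L₁/(3EI) + L₂/(3EI) = 3.967/EI.
Compatibility: M_Q·(L₁+L₂)/(3EI) = θ_0, giving M_Q = 88.57 kN·m (hogging).
Span PQ, ΣM about P with M_Q applied at Q: R_Q^{PQ}·5 = 410.8 + 88.57, so R_Q^{PQ} = 99.88 kN and R_P = 206.5 − 99.88 = 106.6 kN.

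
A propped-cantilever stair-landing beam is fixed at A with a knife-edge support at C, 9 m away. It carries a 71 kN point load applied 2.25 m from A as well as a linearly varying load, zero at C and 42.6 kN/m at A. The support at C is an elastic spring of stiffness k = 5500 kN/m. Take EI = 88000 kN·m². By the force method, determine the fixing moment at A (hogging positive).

Release the roller at C. Primary structure: cantilever fixed at A.
Primary-structure tip deflection at C by superposition:
  point load 71 at a = 2.25: Pa²(3L − a)/(6EI) = 1483/EI
  triangular load, peak 42.6 at the fixed end: w₀L⁴/(30EI) = 9317/EI
  δ_0 = 10799/EI
Flexibility coefficient — unit upward force at C: δ_{CC} = L³/(3EI) = 243/EI.
With EI = 88000 kN·m²: δ_0 = 0.12272 m and δ_{CC} = 0.002761 m/kN.
Compatibility — the spring shortens by R_C/k under the reaction it provides: δ_0 − R_C·δ_{CC} = R_C/k. With 1/k = 0.000182 m/kN, R_C = δ_0 / (δ_{CC} + 1/k) = 0.12272 / (0.002761 + 0.000182) = 41.7 kN.
Moment equilibrium about A: M_A = Σ(load moments about A) − R_C·L = 734.9 − 41.7×9 = 359.6 kN·m.

M_A = 359.6 kN·m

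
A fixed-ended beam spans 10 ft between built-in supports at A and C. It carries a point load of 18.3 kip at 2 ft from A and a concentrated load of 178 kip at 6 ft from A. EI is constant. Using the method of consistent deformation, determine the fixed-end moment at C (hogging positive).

Take the two fixed-end moments M_A, M_C as redundants; the released structure is the simple span AC.
End rotations of the released simple span under the applied load (×1/EI):
  at A: point load 18.3 at a = 2: Pab(L + b)/(6LEI) = 87.84/EI
  at C: point load 18.3 at a = 2: Pab(L + a)/(6LEI) = 58.56/EI
  at A: point load 178 at a = 6: Pab(L + b)/(6LEI) = 996.8/EI
  at C: point load 178 at a = 6: Pab(L + a)/(6LEI) = 1139/EI
  θ_A0 = 1085/EI,  θ_C0 = 1198/EI
Flexibility coefficients: a unit moment at one end gives L/(3EI) there and L/(6EI) at the far end, so f₁₁ = f₂₂ = 3.333/EI and f₁₂ = f₂₁ = 1.667/EI.
Compatibility — zero rotation at each built-in end:
  3.333 M_A + 1.667 M_C = 1085
  1.667 M_A + 3.333 M_C = 1198
Solving the pair gives M_A = 194.3 kip·ft and M_C = 262.2 kip·ft (hogging).

M_C = 262.2 kip·ft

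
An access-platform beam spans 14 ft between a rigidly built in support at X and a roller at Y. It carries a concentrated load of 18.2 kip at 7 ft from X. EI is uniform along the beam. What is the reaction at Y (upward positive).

Release the roller at Y. Primary structure: cantilever fixed at X.
Primary-structure tip deflection at Y by superposition:
  point load 18.2 at a = 7: Pa²(3L − a)/(6EI) = 5202/EI
Tip deflection under a unit load at Y: L³/(3EI) = 914.7/EI.
Compatibility at Y: δ_0 − R_Y·δ_{YY} = 0, so R_Y = 5202/914.7 = 5.688 kip.

R_Y = 5.688 kip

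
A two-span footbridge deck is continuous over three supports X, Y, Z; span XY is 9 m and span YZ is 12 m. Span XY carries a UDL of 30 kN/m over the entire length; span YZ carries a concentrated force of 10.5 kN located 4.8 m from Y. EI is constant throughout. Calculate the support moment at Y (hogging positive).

Take M_Y as the redundant. Released structure: two simple spans XY and YZ with a hinge at Y.
Rotations at Y on the released spans (each span's end-slope, ×1/EI):
  span XY: UDL 30: wL³/(24EI) = 911.2/EI
  span YZ: point load 10.5 at a = 4.8: Pab(L + b)/(6LEI) = 96.77/EI
  relative rotation θ_0 = (911.2 + 96.77)/EI = 1008/EI
A unit hogging moment at Y produces rotation L₁/(3EI) + L₂/(3EI) = 7/EI.
Compatibility: M_Y·(L₁+L₂)/(3EI) = θ_0, giving M_Y = 144 kN·m (hogging).

M_Y = 144 kN·m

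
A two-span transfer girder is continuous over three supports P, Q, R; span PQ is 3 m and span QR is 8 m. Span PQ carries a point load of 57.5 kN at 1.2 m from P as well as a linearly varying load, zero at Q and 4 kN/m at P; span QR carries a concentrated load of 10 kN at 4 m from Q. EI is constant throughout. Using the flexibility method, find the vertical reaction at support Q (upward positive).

R_Q = 38.88 kN

Insert a hinge at Q; M_Q is the redundant, and each span becomes simply supported.
End slopes at the hinge Q, treating each span as simply supported:
  span PQ: point load 57.5 at a = 1.2: Pab(L + a)/(6LEI) = 28.98/EI
  span PQ: triangular load, peak 4: 7w₀L³/(360EI) = 2.1/EI
  span QR: point load 10 at a = 4: Pab(L + b)/(6LEI) = 40/EI
  relative rotation θ_0 = (31.08 + 40)/EI = 71.08/EI
A unit hogging moment at Q produces rotation L₁/(3EI) + L₂/(3EI) = 3.667/EI.
Slope continuity at Q: θ_0 = M_Q·3.667/EI, so M_Q = 71.08/3.667 = 19.39 kN·m (hogging).
Span PQ, ΣM about P with M_Q applied at Q: R_Q^{PQ}·3 = 75 + 19.39, so R_Q^{PQ} = 31.46 kN and R_P = 63.5 − 31.46 = 32.04 kN.
Span QR, ΣM about R: R_Q^{QR}·8 = 40 + 19.39, so R_Q^{QR} = 7.423 kN and R_R = 10 − 7.423 = 2.577 kN.
R_Q = 31.46 + 7.423 = 38.88 kN.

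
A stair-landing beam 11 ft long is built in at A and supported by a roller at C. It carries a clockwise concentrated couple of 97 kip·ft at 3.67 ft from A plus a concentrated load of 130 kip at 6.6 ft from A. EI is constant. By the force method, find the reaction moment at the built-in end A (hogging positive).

Release the roller at C. Primary structure: cantilever fixed at A.
Deflection at C on the released cantilever, summing each load's contribution:
  clockwise couple 97 at a = 3.67: M₀a(2L − a)/(2EI) = 3263/EI
  point load 130 at a = 6.6: Pa²(3L − a)/(6EI) = 24916/EI
  δ_0 = 28179/EI
Tip deflection under a unit load at C: L³/(3EI) = 443.7/EI.
Compatibility at C: δ_0 − R_C·δ_{CC} = 0, so R_C = 28179/443.7 = 63.51 kip.
Moment equilibrium about A: M_A = Σ(load moments about A) − R_C·L = 955 − 63.51×11 = 256.3 kip·ft.

M_A = 256.3 kip·ft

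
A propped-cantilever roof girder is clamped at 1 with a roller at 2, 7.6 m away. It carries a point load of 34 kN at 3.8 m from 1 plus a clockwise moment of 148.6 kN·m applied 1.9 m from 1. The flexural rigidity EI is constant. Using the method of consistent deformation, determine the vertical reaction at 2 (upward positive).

Remove the prop at 2; the released (primary) structure is a cantilever built in at 1.
Primary-structure tip deflection at 2 by superposition:
  point load 34 at a = 3.8: Pa²(3L − a)/(6EI) = 1555/EI
  clockwise couple 148.6 at a = 1.9: M₀a(2L − a)/(2EI) = 1878/EI
  δ_0 = 3432/EI
Flexibility coefficient — unit upward force at 2: δ_{22} = L³/(3EI) = 146.3/EI.
Compatibility at 2: δ_0 − R_2·δ_{22} = 0, so R_2 = 3432/146.3 = 23.46 kN.

R_2 = 23.46 kN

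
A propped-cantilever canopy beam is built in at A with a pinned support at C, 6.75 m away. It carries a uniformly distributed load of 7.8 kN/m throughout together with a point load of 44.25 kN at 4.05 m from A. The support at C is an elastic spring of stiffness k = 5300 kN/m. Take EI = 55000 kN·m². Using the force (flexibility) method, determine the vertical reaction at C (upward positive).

R_C = 35.29 kN

Release the roller at C. Primary structure: cantilever fixed at A.
Downward deflection at the released point C due to the loads:
  UDL 7.8: wL⁴/(8EI) = 2024/EI
  point load 44.25 at a = 4.05: Pa²(3L − a)/(6EI) = 1960/EI
  δ_0 = 3984/EI
Flexibility coefficient — unit upward force at C: δ_{CC} = L³/(3EI) = 102.5/EI.
With EI = 55000 kN·m²: δ_0 = 0.072431 m and δ_{CC} = 0.001864 m/kN.
Compatibility — the spring shortens by R_C/k under the reaction it provides: δ_0 − R_C·δ_{CC} = R_C/k. With 1/k = 0.000189 m/kN, R_C = δ_0 / (δ_{CC} + 1/k) = 0.072431 / (0.001864 + 0.000189) = 35.29 kN.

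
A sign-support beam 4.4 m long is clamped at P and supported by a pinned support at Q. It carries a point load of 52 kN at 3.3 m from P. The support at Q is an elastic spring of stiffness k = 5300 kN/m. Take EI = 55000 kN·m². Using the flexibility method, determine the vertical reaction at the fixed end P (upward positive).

R_P = 27.9 kN

Take the reaction at Q as the redundant and release it; the primary structure is a cantilever fixed at P.
Free-end deflection of the primary structure under the applied loading (downward +):
  point load 52 at a = 3.3: Pa²(3L − a)/(6EI) = 934.4/EI
Flexibility coefficient — unit upward force at Q: δ_{QQ} = L³/(3EI) = 28.39/EI.
With EI = 55000 kN·m²: δ_0 = 0.016988 m and δ_{QQ} = 0.000516 m/kN.
Compatibility — the spring shortens by R_Q/k under the reaction it provides: δ_0 − R_Q·δ_{QQ} = R_Q/k. With 1/k = 0.000189 m/kN, R_Q = δ_0 / (δ_{QQ} + 1/k) = 0.016988 / (0.000516 + 0.000189) = 24.1 kN.
Vertical equilibrium: R_P = ΣP − R_Q = 52 − 24.1 = 27.9 kN.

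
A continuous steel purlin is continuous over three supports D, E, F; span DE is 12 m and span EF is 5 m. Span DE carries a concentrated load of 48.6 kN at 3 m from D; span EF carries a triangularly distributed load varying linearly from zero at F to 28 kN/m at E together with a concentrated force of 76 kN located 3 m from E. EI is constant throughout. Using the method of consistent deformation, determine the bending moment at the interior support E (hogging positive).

M_E = 80.74 kN·m

Insert a hinge at E; M_E is the redundant, and each span becomes simply supported.
Rotations at E on the released spans (each span's end-slope, ×1/EI):
  span DE: point load 48.6 at a = 3: Pab(L + a)/(6LEI) = 273.4/EI
  span EF: triangular load, peak 28: w₀L³/(45EI) = 77.78/EI
  span EF: point load 76 at a = 3: Pab(L + b)/(6LEI) = 106.4/EI
  relative rotation θ_0 = (273.4 + 184.2)/EI = 457.6/EI
A unit hogging moment at E produces rotation L₁/(3EI) + L₂/(3EI) = 5.667/EI.
Slope continuity at E: θ_0 = M_E·5.667/EI, so M_E = 457.6/5.667 = 80.74 kN·m (hogging).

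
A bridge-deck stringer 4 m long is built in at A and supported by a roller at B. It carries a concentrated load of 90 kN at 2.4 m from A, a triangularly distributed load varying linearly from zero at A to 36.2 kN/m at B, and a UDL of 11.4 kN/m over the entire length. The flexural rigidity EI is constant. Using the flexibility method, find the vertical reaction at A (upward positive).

R_A = 112.2 kN

Remove the prop at B; the released (primary) structure is a cantilever built in at A.
Primary-structure tip deflection at B by superposition:
  point load 90 at a = 2.4: Pa²(3L − a)/(6EI) = 829.4/EI
  triangular load, peak 36.2 at the free end: 11w₀L⁴/(120EI) = 849.5/EI
  UDL 11.4: wL⁴/(8EI) = 364.8/EI
  δ_0 = 2044/EI
Flexibility coefficient — unit upward force at B: δ_{BB} = L³/(3EI) = 21.33/EI.
Compatibility at B: δ_0 − R_B·δ_{BB} = 0, so R_B = 2044/21.33 = 95.8 kN.
Vertical equilibrium: R_A = ΣP − R_B = 208 − 95.8 = 112.2 kN.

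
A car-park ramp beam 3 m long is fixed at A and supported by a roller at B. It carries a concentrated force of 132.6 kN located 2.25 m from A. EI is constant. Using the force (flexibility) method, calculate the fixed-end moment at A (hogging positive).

M_A = 46.62 kN·m

Release the roller at B. Primary structure: cantilever fixed at A.
Deflection at B on the released cantilever, summing each load's contribution:
  point load 132.6 at a = 2.25: Pa²(3L − a)/(6EI) = 755.2/EI
Flexibility coefficient — unit upward force at B: δ_{BB} = L³/(3EI) = 9/EI.
Compatibility at B: δ_0 − R_B·δ_{BB} = 0, so R_B = 755.2/9 = 83.91 kN.
Moment equilibrium about A: M_A = Σ(load moments about A) − R_B·L = 298.4 − 83.91×3 = 46.62 kN·m.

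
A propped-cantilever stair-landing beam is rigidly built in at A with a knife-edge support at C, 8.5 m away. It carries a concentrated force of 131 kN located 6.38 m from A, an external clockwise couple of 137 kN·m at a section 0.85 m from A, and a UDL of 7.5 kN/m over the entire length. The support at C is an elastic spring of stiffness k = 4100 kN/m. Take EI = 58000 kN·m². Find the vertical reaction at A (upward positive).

Take the reaction at C as the redundant and release it; the primary structure is a cantilever fixed at A.
Downward deflection at the released point C due to the loads:
  point load 131 at a = 6.38: Pa²(3L − a)/(6EI) = 16992/EI
  clockwise couple 137 at a = 0.85: M₀a(2L − a)/(2EI) = 940.3/EI
  UDL 7.5: wL⁴/(8EI) = 4894/EI
  δ_0 = 22826/EI
Flexibility coefficient — unit upward force at C: δ_{CC} = L³/(3EI) = 204.7/EI.
With EI = 58000 kN·m²: δ_0 = 0.39356 m and δ_{CC} = 0.003529 m/kN.
Compatibility — the spring shortens by R_C/k under the reaction it provides: δ_0 − R_C·δ_{CC} = R_C/k. With 1/k = 0.000244 m/kN, R_C = δ_0 / (δ_{CC} + 1/k) = 0.39356 / (0.003529 + 0.000244) = 104.3 kN.
Vertical equilibrium: R_A = ΣP − R_C = 194.8 − 104.3 = 90.45 kN.

R_A = 90.45 kN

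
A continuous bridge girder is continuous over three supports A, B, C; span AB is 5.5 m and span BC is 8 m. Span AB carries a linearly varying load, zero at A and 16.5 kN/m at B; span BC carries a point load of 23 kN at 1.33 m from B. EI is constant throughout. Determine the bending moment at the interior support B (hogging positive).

M_B = 27.41 kN·m

Take M_B as the redundant. Released structure: two simple spans AB and BC with a hinge at B.
Discontinuity in slope at B on the released structure — sum the simple-span end rotations:
  span AB: triangular load, peak 16.5: w₀L³/(45EI) = 61/EI
  span BC: point load 23 at a = 1.33: Pab(L + b)/(6LEI) = 62.36/EI
  relative rotation θ_0 = (61 + 62.36)/EI = 123.4/EI
A unit hogging moment at B produces rotation L₁/(3EI) + L₂/(3EI) = 4.5/EI.
Compatibility: M_B·(L₁+L₂)/(3EI) = θ_0, giving M_B = 27.41 kN·m (hogging).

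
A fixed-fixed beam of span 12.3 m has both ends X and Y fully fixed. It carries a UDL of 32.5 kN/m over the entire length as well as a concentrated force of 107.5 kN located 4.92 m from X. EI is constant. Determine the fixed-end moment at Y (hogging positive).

M_Y = 536.7 kN·m

Take the two fixed-end moments M_X, M_Y as redundants; the released structure is the simple span XY.
Simple-span end rotations at X and Y under the given loads:
  at X: UDL 32.5: wL³/(24EI) = 2520/EI
  at Y: UDL 32.5: wL³/(24EI) = 2520/EI
  at X: point load 107.5 at a = 4.92: Pab(L + b)/(6LEI) = 1041/EI
  at Y: point load 107.5 at a = 4.92: Pab(L + a)/(6LEI) = 910.8/EI
  θ_X0 = 3561/EI,  θ_Y0 = 3431/EI
Flexibility coefficients: a unit moment at one end gives L/(3EI) there and L/(6EI) at the far end, so f₁₁ = f₂₂ = 4.1/EI and f₁₂ = f₂₁ = 2.05/EI.
Compatibility — zero rotation at each built-in end:
  4.1 M_X + 2.05 M_Y = 3561
  2.05 M_X + 4.1 M_Y = 3431
Solving the pair gives M_X = 600.1 kN·m and M_Y = 536.7 kN·m (hogging).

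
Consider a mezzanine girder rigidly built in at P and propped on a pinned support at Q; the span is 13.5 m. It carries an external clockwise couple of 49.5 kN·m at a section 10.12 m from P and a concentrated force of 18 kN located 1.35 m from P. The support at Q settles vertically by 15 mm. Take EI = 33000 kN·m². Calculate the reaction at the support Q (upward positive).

Remove the prop at Q; the released (primary) structure is a cantilever built in at P.
Primary-structure tip deflection at Q by superposition:
  clockwise couple 49.5 at a = 10.12: M₀a(2L − a)/(2EI) = 4228/EI
  point load 18 at a = 1.35: Pa²(3L − a)/(6EI) = 214.1/EI
  δ_0 = 4442/EI
Flexibility coefficient — unit upward force at Q: δ_{QQ} = L³/(3EI) = 820.1/EI.
With EI = 33000 kN·m²: δ_0 = 0.13461 m and δ_{QQ} = 0.024852 m/kN.
Compatibility — the beam at Q must follow the support down by 0.015 m: δ_0 − R_Q·δ_{QQ} = 0.015, so R_Q = (0.13461 − 0.015)/0.024852 = 4.813 kN.

R_Q = 4.813 kN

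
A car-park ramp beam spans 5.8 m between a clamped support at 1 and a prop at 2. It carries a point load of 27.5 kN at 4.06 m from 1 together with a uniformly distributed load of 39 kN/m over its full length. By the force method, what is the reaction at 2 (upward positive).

Release the roller at 2. Primary structure: cantilever fixed at 1.
Downward deflection at the released point 2 due to the loads:
  point load 27.5 at a = 4.06: Pa²(3L − a)/(6EI) = 1008/EI
  UDL 39: wL⁴/(8EI) = 5517/EI
  δ_0 = 6525/EI
Flexibility coefficient — unit upward force at 2: δ_{22} = L³/(3EI) = 65.04/EI.
The prop prevents deflection at 2: R_2 = δ_0/δ_{22} = 6525/65.04 = 100.3 kN.

R_2 = 100.3 kN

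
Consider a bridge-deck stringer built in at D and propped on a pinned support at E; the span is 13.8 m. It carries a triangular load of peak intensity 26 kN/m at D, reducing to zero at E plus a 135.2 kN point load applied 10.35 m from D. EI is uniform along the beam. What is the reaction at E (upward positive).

Release the roller at E. Primary structure: cantilever fixed at D.
Deflection at E on the released cantilever, summing each load's contribution:
  triangular load, peak 26 at the fixed end: w₀L⁴/(30EI) = 31432/EI
  point load 135.2 at a = 10.35: Pa²(3L − a)/(6EI) = 74949/EI
  δ_0 = 106381/EI
Flexibility coefficient — unit upward force at E: δ_{EE} = L³/(3EI) = 876/EI.
The prop prevents deflection at E: R_E = δ_0/δ_{EE} = 106381/876 = 121.4 kN.

R_E = 121.4 kN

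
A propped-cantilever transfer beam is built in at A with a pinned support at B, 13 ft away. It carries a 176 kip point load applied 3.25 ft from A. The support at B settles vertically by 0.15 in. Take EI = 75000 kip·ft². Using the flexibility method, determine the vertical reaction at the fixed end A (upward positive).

Choose R_B as the redundant. The primary structure is the cantilever fixed at A.
Downward deflection at the released point B due to the loads:
  point load 176 at a = 3.25: Pa²(3L − a)/(6EI) = 11077/EI
Tip deflection under a unit load at B: L³/(3EI) = 732.3/EI.
With EI = 75000 kip·ft²: δ_0 = 0.14769 ft and δ_{BB} = 0.009764 ft/kip.
Compatibility — the beam at B must follow the support down by 0.0125 ft: δ_0 − R_B·δ_{BB} = 0.0125, so R_B = (0.14769 − 0.0125)/0.009764 = 13.84 kip.
Vertical equilibrium: R_A = ΣP − R_B = 176 − 13.84 = 162.2 kip.

R_A = 162.2 kip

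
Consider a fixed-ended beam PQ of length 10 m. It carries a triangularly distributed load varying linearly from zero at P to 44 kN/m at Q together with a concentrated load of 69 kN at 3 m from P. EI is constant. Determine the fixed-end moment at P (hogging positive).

M_P = 248.1 kN·m

Take the two fixed-end moments M_P, M_Q as redundants; the released structure is the simple span PQ.
Simple-span end rotations at P and Q under the given loads:
  at P: triangular load, peak 44: 7w₀L³/(360EI) = 855.6/EI
  at Q: triangular load, peak 44: w₀L³/(45EI) = 977.8/EI
  at P: point load 69 at a = 3: Pab(L + b)/(6LEI) = 410.6/EI
  at Q: point load 69 at a = 3: Pab(L + a)/(6LEI) = 313.9/EI
  θ_P0 = 1266/EI,  θ_Q0 = 1292/EI
Flexibility coefficients: a unit moment at one end gives L/(3EI) there and L/(6EI) at the far end, so f₁₁ = f₂₂ = 3.333/EI and f₁₂ = f₂₁ = 1.667/EI.
Compatibility — zero rotation at each built-in end:
  3.333 M_P + 1.667 M_Q = 1266
  1.667 M_P + 3.333 M_Q = 1292
Solving the pair gives M_P = 248.1 kN·m and M_Q = 263.5 kN·m (hogging).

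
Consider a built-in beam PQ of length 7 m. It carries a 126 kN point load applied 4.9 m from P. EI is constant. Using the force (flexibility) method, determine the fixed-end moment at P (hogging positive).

Take the two fixed-end moments M_P, M_Q as redundants; the released structure is the simple span PQ.
Simple-span end rotations at P and Q under the given loads:
  at P: point load 126 at a = 4.9: Pab(L + b)/(6LEI) = 280.9/EI
  at Q: point load 126 at a = 4.9: Pab(L + a)/(6LEI) = 367.4/EI
  θ_P0 = 280.9/EI,  θ_Q0 = 367.4/EI
Flexibility coefficients: a unit moment at one end gives L/(3EI) there and L/(6EI) at the far end, so f₁₁ = f₂₂ = 2.333/EI and f₁₂ = f₂₁ = 1.167/EI.
Compatibility — zero rotation at each built-in end:
  2.333 M_P + 1.167 M_Q = 280.9
  1.167 M_P + 2.333 M_Q = 367.4
Solving the pair gives M_P = 55.57 kN·m and M_Q = 129.7 kN·m (hogging).

M_P = 55.57 kN·m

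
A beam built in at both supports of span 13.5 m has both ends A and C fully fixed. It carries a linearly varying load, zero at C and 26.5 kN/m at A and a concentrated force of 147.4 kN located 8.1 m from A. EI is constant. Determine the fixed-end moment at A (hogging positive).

Take the two fixed-end moments M_A, M_C as redundants; the released structure is the simple span AC.
On the primary (simply-supported) span, the end slopes from the loading are:
  at A: triangular load, peak 26.5: w₀L³/(45EI) = 1449/EI
  at C: triangular load, peak 26.5: 7w₀L³/(360EI) = 1268/EI
  at A: point load 147.4 at a = 8.1: Pab(L + b)/(6LEI) = 1504/EI
  at C: point load 147.4 at a = 8.1: Pab(L + a)/(6LEI) = 1719/EI
  θ_A0 = 2953/EI,  θ_C0 = 2987/EI
Flexibility coefficients: a unit moment at one end gives L/(3EI) there and L/(6EI) at the far end, so f₁₁ = f₂₂ = 4.5/EI and f₁₂ = f₂₁ = 2.25/EI.
Compatibility — zero rotation at each built-in end:
  4.5 M_A + 2.25 M_C = 2953
  2.25 M_A + 4.5 M_C = 2987
Solving the pair gives M_A = 432.5 kN·m and M_C = 447.5 kN·m (hogging).

M_A = 432.5 kN·m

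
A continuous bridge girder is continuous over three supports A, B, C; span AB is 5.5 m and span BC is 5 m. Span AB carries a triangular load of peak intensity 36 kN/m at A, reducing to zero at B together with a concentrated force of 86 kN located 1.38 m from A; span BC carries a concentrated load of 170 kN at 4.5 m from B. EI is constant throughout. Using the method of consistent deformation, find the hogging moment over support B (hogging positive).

Take M_B as the redundant. Released structure: two simple spans AB and BC with a hinge at B.
Discontinuity in slope at B on the released structure — sum the simple-span end rotations:
  span AB: triangular load, peak 36: 7w₀L³/(360EI) = 116.5/EI
  span AB: point load 86 at a = 1.38: Pab(L + a)/(6LEI) = 101.9/EI
  span BC: point load 170 at a = 4.5: Pab(L + b)/(6LEI) = 70.12/EI
  relative rotation θ_0 = (218.4 + 70.12)/EI = 288.5/EI
A unit hogging moment at B produces rotation L₁/(3EI) + L₂/(3EI) = 3.5/EI.
Slope continuity at B: θ_0 = M_B·3.5/EI, so M_B = 288.5/3.5 = 82.44 kN·m (hogging).

M_B = 82.44 kN·m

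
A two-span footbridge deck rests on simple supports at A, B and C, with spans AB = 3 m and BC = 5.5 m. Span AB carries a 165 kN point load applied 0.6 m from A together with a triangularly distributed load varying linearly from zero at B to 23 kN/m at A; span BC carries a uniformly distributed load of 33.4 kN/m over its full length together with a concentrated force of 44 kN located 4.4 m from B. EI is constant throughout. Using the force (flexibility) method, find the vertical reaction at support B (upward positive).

Take M_B as the redundant. Released structure: two simple spans AB and BC with a hinge at B.
Discontinuity in slope at B on the released structure — sum the simple-span end rotations:
  span AB: point load 165 at a = 0.6: Pab(L + a)/(6LEI) = 47.52/EI
  span AB: triangular load, peak 23: 7w₀L³/(360EI) = 12.07/EI
  span BC: UDL 33.4: wL³/(24EI) = 231.5/EI
  span BC: point load 44 at a = 4.4: Pab(L + b)/(6LEI) = 42.59/EI
  relative rotation θ_0 = (59.59 + 274.1)/EI = 333.7/EI
A unit hogging moment at B produces rotation L₁/(3EI) + L₂/(3EI) = 2.833/EI.
Compatibility: M_B·(L₁+L₂)/(3EI) = θ_0, giving M_B = 117.8 kN·m (hogging).
Span AB, ΣM about A with M_B applied at B: R_B^{AB}·3 = 133.5 + 117.8, so R_B^{AB} = 83.76 kN and R_A = 199.5 − 83.76 = 115.7 kN.
Span BC, ΣM about C: R_B^{BC}·5.5 = 553.6 + 117.8, so R_B^{BC} = 122.1 kN and R_C = 227.7 − 122.1 = 105.6 kN.
R_B = 83.76 + 122.1 = 205.8 kN.

R_B = 205.8 kN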